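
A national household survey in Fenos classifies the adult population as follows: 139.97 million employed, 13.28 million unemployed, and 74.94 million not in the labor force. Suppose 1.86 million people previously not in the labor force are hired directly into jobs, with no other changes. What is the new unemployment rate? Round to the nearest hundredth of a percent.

Initially, labor force = 139.97 + 13.28 = 153.25 million, so u = 13.28/153.25 = 8.67%.
After the change, employed and labor force both rise by 1.86; unemployed unchanged → E = 141.83, U = 13.28, labor force = 155.11 million.
New unemployment rate = 13.28 / 155.11 = 8.56%.

New unemployment rate ≈ 8.56%.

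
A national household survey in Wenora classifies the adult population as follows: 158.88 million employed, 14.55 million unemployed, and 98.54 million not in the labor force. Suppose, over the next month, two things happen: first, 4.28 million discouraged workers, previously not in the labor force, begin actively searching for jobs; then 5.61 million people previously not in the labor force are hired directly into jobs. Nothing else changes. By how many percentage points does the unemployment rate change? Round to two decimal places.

The unemployment rate changes by +1.88 percentage points.

Initially, labor force = 158.88 + 14.55 = 173.43 million, so u = 14.55/173.43 = 8.39%.
After the first change, unemployed and labor force both rise by 4.28 → E = 158.88, U = 18.83, labor force = 177.71 million.
After the second change, employed and labor force both rise by 5.61; unemployed unchanged → E = 164.49, U = 18.83, labor force = 183.32 million.
New unemployment rate = 18.83 / 183.32 = 10.27%.
Change = 10.27% − 8.39% = +1.88 percentage points.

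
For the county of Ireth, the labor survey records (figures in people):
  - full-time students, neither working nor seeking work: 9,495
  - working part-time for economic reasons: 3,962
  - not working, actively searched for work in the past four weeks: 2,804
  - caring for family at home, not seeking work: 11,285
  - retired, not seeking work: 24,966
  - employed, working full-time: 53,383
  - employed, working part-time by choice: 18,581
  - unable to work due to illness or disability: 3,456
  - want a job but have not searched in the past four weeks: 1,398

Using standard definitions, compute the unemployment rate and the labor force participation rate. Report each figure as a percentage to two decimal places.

Employed = 3,962 + 53,383 + 18,581 = 75,926 (anyone who worked, including part-time for economic reasons, counts as employed).
Unemployed = 2,804.
Labor force = 75,926 + 2,804 = 78,730.
Not in labor force = 9,495 + 11,285 + 24,966 + 3,456 + 1,398 = 50,600 (those not working and not actively searching are outside the labor force — including those who want a job but have given up searching).
Civilian working-age population = 78,730 + 50,600 = 129,330.
Unemployment rate = 2,804 / 78,730 = 3.56%.
Labor force participation rate = 78,730 / 129,330 = 60.88%.

Unemployment rate ≈ 3.56%; labor force participation rate ≈ 60.88%.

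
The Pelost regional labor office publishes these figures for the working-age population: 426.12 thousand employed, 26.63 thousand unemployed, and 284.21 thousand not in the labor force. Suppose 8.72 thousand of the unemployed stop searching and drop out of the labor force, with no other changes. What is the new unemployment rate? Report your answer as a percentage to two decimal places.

Initially, labor force = 426.12 + 26.63 = 452.75 thousand, so u = 26.63/452.75 = 5.88%.
After the change, unemployed and labor force both fall by 8.72 → E = 426.12, U = 17.91, labor force = 444.03 thousand.
New unemployment rate = 17.91 / 444.03 = 4.03%.

New unemployment rate ≈ 4.03%.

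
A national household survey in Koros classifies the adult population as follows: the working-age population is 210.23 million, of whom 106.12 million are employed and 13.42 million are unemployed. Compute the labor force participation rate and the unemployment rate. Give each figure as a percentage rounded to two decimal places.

Labor force participation rate ≈ 56.86%; unemployment rate ≈ 11.23%.

Labor force = employed + unemployed = 106.12 + 13.42 = 119.54 million.
Unemployment rate = 13.42 / 119.54 = 11.23%.
Labor force participation rate = 119.54 / 210.23 = 56.86%.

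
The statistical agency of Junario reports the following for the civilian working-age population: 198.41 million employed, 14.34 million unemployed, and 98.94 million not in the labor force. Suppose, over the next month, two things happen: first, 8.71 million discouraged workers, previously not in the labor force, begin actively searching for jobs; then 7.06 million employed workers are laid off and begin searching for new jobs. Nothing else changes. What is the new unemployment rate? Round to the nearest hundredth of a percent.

New unemployment rate ≈ 13.60%.

Initially, labor force = 198.41 + 14.34 = 212.75 million, so u = 14.34/212.75 = 6.74%.
After the first change, unemployed and labor force both rise by 8.71 → E = 198.41, U = 23.05, labor force = 221.46 million.
After the second change, employed falls and unemployed rises by 7.06; labor force unchanged → E = 191.35, U = 30.11, labor force = 221.46 million.
New unemployment rate = 30.11 / 221.46 = 13.60%.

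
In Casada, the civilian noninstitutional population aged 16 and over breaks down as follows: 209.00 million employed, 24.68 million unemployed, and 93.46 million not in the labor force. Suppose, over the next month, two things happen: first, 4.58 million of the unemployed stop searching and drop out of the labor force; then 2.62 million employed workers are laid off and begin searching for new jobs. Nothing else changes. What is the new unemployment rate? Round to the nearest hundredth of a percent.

New unemployment rate ≈ 9.92%.

Initially, labor force = 209.00 + 24.68 = 233.68 million, so u = 24.68/233.68 = 10.56%.
After the first change, unemployed and labor force both fall by 4.58 → E = 209.00, U = 20.10, labor force = 229.10 million.
After the second change, employed falls and unemployed rises by 2.62; labor force unchanged → E = 206.38, U = 22.72, labor force = 229.10 million.
New unemployment rate = 22.72 / 229.10 = 9.92%.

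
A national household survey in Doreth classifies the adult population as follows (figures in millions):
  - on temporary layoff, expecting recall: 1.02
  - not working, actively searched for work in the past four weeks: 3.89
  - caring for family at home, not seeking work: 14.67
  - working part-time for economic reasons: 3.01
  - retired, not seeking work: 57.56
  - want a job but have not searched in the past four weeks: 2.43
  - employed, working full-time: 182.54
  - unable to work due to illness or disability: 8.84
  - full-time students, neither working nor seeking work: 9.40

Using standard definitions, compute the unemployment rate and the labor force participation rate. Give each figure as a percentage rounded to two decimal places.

Unemployment rate ≈ 2.58%; labor force participation rate ≈ 67.21%.

Employed = 3.01 + 182.54 = 185.55 million (anyone who worked, including part-time for economic reasons, counts as employed).
Unemployed = 1.02 + 3.89 = 4.91 million (jobless and actively searching, or on temporary layoff).
Labor force = 185.55 + 4.91 = 190.46 million.
Not in labor force = 14.67 + 57.56 + 2.43 + 8.84 + 9.40 = 92.90 million (those not working and not actively searching are outside the labor force — including those who want a job but have given up searching).
Civilian working-age population = 190.46 + 92.90 = 283.36 million.
Unemployment rate = 4.91 / 190.46 = 2.58%.
Labor force participation rate = 190.46 / 283.36 = 67.21%.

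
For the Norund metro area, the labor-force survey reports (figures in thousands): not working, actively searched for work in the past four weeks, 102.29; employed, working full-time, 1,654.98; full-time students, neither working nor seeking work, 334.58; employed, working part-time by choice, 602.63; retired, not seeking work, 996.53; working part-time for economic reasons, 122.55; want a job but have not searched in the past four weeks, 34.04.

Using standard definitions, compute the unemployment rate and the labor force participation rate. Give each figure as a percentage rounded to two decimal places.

Unemployment rate ≈ 4.12%; labor force participation rate ≈ 64.52%.

Employed = 1,654.98 + 602.63 + 122.55 = 2,380.16 thousand (anyone who worked, including part-time for economic reasons, counts as employed).
Unemployed = 102.29 thousand.
Labor force = 2,380.16 + 102.29 = 2,482.45 thousand.
Not in labor force = 334.58 + 996.53 + 34.04 = 1,365.15 thousand (those not working and not actively searching are outside the labor force — including those who want a job but have given up searching).
Civilian working-age population = 2,482.45 + 1,365.15 = 3,847.60 thousand.
Unemployment rate = 102.29 / 2,482.45 = 4.12%.
Labor force participation rate = 2,482.45 / 3,847.60 = 64.52%.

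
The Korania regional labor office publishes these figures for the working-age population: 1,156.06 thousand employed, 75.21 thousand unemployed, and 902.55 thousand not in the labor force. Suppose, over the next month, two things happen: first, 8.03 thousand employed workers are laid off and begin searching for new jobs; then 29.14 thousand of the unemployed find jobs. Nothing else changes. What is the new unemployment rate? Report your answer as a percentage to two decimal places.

New unemployment rate ≈ 4.39%.

Initially, labor force = 1,156.06 + 75.21 = 1,231.27 thousand, so u = 75.21/1,231.27 = 6.11%.
After the first change, employed falls and unemployed rises by 8.03; labor force unchanged → E = 1,148.03, U = 83.24, labor force = 1,231.27 thousand.
After the second change, unemployed falls and employed rises by 29.14; labor force unchanged → E = 1,177.17, U = 54.10, labor force = 1,231.27 thousand.
New unemployment rate = 54.10 / 1,231.27 = 4.39%.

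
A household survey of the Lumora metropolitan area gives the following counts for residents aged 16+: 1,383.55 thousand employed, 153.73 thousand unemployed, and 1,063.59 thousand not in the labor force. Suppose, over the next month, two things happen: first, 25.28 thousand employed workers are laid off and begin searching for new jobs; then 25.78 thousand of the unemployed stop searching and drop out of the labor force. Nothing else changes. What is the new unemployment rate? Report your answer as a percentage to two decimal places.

New unemployment rate ≈ 10.14%.

Initially, labor force = 1,383.55 + 153.73 = 1,537.28 thousand, so u = 153.73/1,537.28 = 10.00%.
After the first change, employed falls and unemployed rises by 25.28; labor force unchanged → E = 1,358.27, U = 179.01, labor force = 1,537.28 thousand.
After the second change, unemployed and labor force both fall by 25.78 → E = 1,358.27, U = 153.23, labor force = 1,511.50 thousand.
New unemployment rate = 153.23 / 1,511.50 = 10.14%.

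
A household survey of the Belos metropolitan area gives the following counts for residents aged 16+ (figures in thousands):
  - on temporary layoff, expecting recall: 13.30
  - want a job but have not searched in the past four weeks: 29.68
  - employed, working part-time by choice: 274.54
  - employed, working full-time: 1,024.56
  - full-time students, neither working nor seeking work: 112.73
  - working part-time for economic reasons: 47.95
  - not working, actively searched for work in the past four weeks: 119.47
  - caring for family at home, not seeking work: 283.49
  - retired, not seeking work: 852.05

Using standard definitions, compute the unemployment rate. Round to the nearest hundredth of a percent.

Unemployment rate ≈ 8.97%.

Employed = 274.54 + 1,024.56 + 47.95 = 1,347.05 thousand (anyone who worked, including part-time for economic reasons, counts as employed).
Unemployed = 13.30 + 119.47 = 132.77 thousand (jobless and actively searching, or on temporary layoff).
Labor force = 1,347.05 + 132.77 = 1,479.82 thousand.
Unemployment rate = 132.77 / 1,479.82 = 8.97%.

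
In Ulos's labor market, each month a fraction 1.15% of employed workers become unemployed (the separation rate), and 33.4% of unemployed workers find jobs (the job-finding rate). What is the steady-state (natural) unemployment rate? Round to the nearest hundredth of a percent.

At steady state the flows balance: s·E = f·U, so U/(E+U) = s/(s+f).
u* = 1.15 / (1.15 + 33.4) = 1.15 / 34.55 = 3.33%.

Steady-state unemployment rate ≈ 3.33%.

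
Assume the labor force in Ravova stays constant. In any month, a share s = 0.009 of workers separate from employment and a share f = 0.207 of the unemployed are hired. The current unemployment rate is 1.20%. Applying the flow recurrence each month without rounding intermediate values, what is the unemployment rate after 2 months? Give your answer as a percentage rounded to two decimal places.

Unemployment rate after two months ≈ 2.34%.

With a fixed labor force, u_{t+1} = u_t + s·(1−u_t) − f·u_t = u_t·(1−s−f) + s.
Here 1−s−f = 0.784 and s = 0.009.
u_1 = 0.012000 × 0.784 + 0.009 = 0.018408.
u_2 = 0.018408 × 0.784 + 0.009 = 0.023432.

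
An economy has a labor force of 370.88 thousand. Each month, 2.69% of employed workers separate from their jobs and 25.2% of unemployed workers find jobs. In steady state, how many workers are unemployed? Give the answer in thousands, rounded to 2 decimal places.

About 35.77 thousand are unemployed in steady state.

Steady-state unemployment rate u* = s/(s+f) = 2.69/(2.69+25.2) = 0.096450.
Unemployed = u* × labor force = 0.096450 × 370.88 ≈ 35.77 thousand.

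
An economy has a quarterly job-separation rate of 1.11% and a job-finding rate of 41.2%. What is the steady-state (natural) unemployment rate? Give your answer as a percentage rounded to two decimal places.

At steady state the flows balance: s·E = f·U, so U/(E+U) = s/(s+f).
u* = 1.11 / (1.11 + 41.2) = 1.11 / 42.31 = 2.62%.

Steady-state unemployment rate ≈ 2.62%.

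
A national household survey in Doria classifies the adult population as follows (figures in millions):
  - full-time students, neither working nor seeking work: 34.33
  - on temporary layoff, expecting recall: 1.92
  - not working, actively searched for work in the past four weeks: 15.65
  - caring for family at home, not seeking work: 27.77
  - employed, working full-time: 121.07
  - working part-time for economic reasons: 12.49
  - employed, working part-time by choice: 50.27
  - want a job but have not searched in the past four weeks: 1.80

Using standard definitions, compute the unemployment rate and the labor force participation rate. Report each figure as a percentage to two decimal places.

Employed = 121.07 + 12.49 + 50.27 = 183.83 million (anyone who worked, including part-time for economic reasons, counts as employed).
Unemployed = 1.92 + 15.65 = 17.57 million (jobless and actively searching, or on temporary layoff).
Labor force = 183.83 + 17.57 = 201.40 million.
Not in labor force = 34.33 + 27.77 + 1.80 = 63.90 million (those not working and not actively searching are outside the labor force — including those who want a job but have given up searching).
Civilian working-age population = 201.40 + 63.90 = 265.30 million.
Unemployment rate = 17.57 / 201.40 = 8.72%.
Labor force participation rate = 201.40 / 265.30 = 75.91%.

Unemployment rate ≈ 8.72%; labor force participation rate ≈ 75.91%.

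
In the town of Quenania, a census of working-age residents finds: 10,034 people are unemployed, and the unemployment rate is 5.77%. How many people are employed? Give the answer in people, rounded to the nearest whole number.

Labor force = U / u = 10,034 / 0.0577 ≈ 173,899.
Employed = labor force − unemployed = 173,899 − 10,034 = 163,865.

About 163,865 are employed.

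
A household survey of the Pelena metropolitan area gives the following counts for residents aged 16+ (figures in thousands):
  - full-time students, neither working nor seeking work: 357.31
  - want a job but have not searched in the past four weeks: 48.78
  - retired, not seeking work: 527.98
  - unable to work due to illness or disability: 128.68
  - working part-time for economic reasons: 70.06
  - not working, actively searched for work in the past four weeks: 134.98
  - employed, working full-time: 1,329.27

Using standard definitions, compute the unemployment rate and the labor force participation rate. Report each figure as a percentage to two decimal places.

Employed = 70.06 + 1,329.27 = 1,399.33 thousand (anyone who worked, including part-time for economic reasons, counts as employed).
Unemployed = 134.98 thousand.
Labor force = 1,399.33 + 134.98 = 1,534.31 thousand.
Not in labor force = 357.31 + 48.78 + 527.98 + 128.68 = 1,062.75 thousand (those not working and not actively searching are outside the labor force — including those who want a job but have given up searching).
Civilian working-age population = 1,534.31 + 1,062.75 = 2,597.06 thousand.
Unemployment rate = 134.98 / 1,534.31 = 8.80%.
Labor force participation rate = 1,534.31 / 2,597.06 = 59.08%.

Unemployment rate ≈ 8.80%; labor force participation rate ≈ 59.08%.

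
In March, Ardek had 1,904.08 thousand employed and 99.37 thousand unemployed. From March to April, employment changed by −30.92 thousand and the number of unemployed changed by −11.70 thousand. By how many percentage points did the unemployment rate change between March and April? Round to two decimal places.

March: labor force = 1,904.08 + 99.37 = 2,003.45; u = 99.37/2,003.45 = 4.96%.
April: labor force = 1,873.16 + 87.67 = 1,960.83; u = 87.67/1,960.83 = 4.47%.
Change = 4.47% − 4.96% = −0.49 pp.

The unemployment rate changed by −0.49 percentage points.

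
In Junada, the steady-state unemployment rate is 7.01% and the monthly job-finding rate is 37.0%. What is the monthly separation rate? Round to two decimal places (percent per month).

From u* = s/(s+f): s = u·f/(1−u).
s = 0.0701 × 37.0 / (1 − 0.0701) = 2.5937 / 0.9299 ≈ 2.79% per month.

Separation rate ≈ 2.79% per month.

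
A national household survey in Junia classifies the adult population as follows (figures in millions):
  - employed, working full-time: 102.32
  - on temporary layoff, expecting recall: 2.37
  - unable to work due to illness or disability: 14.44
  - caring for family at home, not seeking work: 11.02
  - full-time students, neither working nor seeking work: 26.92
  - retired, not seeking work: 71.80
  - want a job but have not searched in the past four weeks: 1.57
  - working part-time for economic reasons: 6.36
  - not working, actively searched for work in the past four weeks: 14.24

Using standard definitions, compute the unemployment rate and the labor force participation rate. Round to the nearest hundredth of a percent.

Employed = 102.32 + 6.36 = 108.68 million (anyone who worked, including part-time for economic reasons, counts as employed).
Unemployed = 2.37 + 14.24 = 16.61 million (jobless and actively searching, or on temporary layoff).
Labor force = 108.68 + 16.61 = 125.29 million.
Not in labor force = 14.44 + 11.02 + 26.92 + 71.80 + 1.57 = 125.75 million (those not working and not actively searching are outside the labor force — including those who want a job but have given up searching).
Civilian working-age population = 125.29 + 125.75 = 251.04 million.
Unemployment rate = 16.61 / 125.29 = 13.26%.
Labor force participation rate = 125.29 / 251.04 = 49.91%.

Unemployment rate ≈ 13.26%; labor force participation rate ≈ 49.91%.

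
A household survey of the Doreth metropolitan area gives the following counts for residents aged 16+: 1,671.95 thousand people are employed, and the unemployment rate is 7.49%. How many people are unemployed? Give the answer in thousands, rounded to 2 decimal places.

Let U be the number unemployed. The labor force is E + U, and U/(E+U) = 0.0749.
So U = 0.0749 × 1,671.95 / (1 − 0.0749) = 125.2291 / 0.9251 ≈ 135.37 thousand.

About 135.37 thousand are unemployed.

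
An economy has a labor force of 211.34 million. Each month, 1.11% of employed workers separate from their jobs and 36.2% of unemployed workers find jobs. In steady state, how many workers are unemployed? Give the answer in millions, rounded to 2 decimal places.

About 6.29 million are unemployed in steady state.

Steady-state unemployment rate u* = s/(s+f) = 1.11/(1.11+36.2) = 0.029751.
Unemployed = u* × labor force = 0.029751 × 211.34 ≈ 6.29 million.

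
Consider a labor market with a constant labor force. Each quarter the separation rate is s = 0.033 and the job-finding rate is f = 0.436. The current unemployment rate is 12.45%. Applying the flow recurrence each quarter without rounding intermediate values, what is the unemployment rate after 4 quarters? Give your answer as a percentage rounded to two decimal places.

With a fixed labor force, u_{t+1} = u_t + s·(1−u_t) − f·u_t = u_t·(1−s−f) + s.
Here 1−s−f = 0.531 and s = 0.033.
u_1 = 0.124500 × 0.531 + 0.033 = 0.099110.
u_2 = 0.099110 × 0.531 + 0.033 = 0.085627.
u_3 = 0.085627 × 0.531 + 0.033 = 0.078468.
u_4 = 0.078468 × 0.531 + 0.033 = 0.074667.

Unemployment rate after four quarters ≈ 7.47%.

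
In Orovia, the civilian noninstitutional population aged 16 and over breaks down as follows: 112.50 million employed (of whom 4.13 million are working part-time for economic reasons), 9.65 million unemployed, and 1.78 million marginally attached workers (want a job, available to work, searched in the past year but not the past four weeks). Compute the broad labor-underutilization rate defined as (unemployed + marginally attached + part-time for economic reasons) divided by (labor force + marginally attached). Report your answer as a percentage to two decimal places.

Labor force = 112.50 + 9.65 = 122.15 million.
Numerator = 9.65 + 1.78 + 4.13 = 15.56 million.
Denominator = 122.15 + 1.78 = 123.93 million.
Broad rate = 15.56 / 123.93 = 12.56%.

Broad underutilization rate ≈ 12.56%.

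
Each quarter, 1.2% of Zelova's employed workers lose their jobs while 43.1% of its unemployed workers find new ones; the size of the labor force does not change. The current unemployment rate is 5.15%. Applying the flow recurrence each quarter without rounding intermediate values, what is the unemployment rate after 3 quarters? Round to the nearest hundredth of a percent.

With a fixed labor force, u_{t+1} = u_t + s·(1−u_t) − f·u_t = u_t·(1−s−f) + s.
Here 1−s−f = 0.557 and s = 0.012.
u_1 = 0.051500 × 0.557 + 0.012 = 0.040685.
u_2 = 0.040685 × 0.557 + 0.012 = 0.034662.
u_3 = 0.034662 × 0.557 + 0.012 = 0.031307.

Unemployment rate after three quarters ≈ 3.13%.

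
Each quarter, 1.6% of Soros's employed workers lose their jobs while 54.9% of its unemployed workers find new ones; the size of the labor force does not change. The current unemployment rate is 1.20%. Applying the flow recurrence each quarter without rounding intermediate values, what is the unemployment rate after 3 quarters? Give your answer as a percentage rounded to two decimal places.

With a fixed labor force, u_{t+1} = u_t + s·(1−u_t) − f·u_t = u_t·(1−s−f) + s.
Here 1−s−f = 0.435 and s = 0.016.
u_1 = 0.012000 × 0.435 + 0.016 = 0.021220.
u_2 = 0.021220 × 0.435 + 0.016 = 0.025231.
u_3 = 0.025231 × 0.435 + 0.016 = 0.026975.

Unemployment rate after three quarters ≈ 2.70%.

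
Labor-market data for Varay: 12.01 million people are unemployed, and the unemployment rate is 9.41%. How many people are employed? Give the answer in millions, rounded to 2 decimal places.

Labor force = U / u = 12.01 / 0.0941 ≈ 127.63 million.
Employed = labor force − unemployed = 127.63 − 12.01 = 115.62 million.

About 115.62 million are employed.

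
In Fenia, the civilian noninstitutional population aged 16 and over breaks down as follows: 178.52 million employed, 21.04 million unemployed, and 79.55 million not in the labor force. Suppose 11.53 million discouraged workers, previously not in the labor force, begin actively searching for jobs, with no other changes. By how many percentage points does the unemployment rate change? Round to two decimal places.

Initially, labor force = 178.52 + 21.04 = 199.56 million, so u = 21.04/199.56 = 10.54%.
After the change, unemployed and labor force both rise by 11.53 → E = 178.52, U = 32.57, labor force = 211.09 million.
New unemployment rate = 32.57 / 211.09 = 15.43%.
Change = 15.43% − 10.54% = +4.89 percentage points.

The unemployment rate changes by +4.89 percentage points.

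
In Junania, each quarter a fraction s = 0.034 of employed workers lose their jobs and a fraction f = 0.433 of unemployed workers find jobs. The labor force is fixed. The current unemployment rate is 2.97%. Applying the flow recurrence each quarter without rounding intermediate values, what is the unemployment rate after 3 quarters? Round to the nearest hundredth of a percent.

With a fixed labor force, u_{t+1} = u_t + s·(1−u_t) − f·u_t = u_t·(1−s−f) + s.
Here 1−s−f = 0.533 and s = 0.034.
u_1 = 0.029700 × 0.533 + 0.034 = 0.049830.
u_2 = 0.049830 × 0.533 + 0.034 = 0.060559.
u_3 = 0.060559 × 0.533 + 0.034 = 0.066278.

Unemployment rate after three quarters ≈ 6.63%.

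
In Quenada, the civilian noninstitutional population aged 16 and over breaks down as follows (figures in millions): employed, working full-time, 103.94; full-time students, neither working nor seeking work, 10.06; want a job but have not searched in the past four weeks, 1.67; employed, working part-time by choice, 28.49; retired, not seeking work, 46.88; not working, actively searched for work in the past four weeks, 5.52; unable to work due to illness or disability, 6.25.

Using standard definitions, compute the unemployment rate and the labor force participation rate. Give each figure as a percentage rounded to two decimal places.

Employed = 103.94 + 28.49 = 132.43 million.
Unemployed = 5.52 million.
Labor force = 132.43 + 5.52 = 137.95 million.
Not in labor force = 10.06 + 1.67 + 46.88 + 6.25 = 64.86 million (those not working and not actively searching are outside the labor force — including those who want a job but have given up searching).
Civilian working-age population = 137.95 + 64.86 = 202.81 million.
Unemployment rate = 5.52 / 137.95 = 4.00%.
Labor force participation rate = 137.95 / 202.81 = 68.02%.

Unemployment rate ≈ 4.00%; labor force participation rate ≈ 68.02%.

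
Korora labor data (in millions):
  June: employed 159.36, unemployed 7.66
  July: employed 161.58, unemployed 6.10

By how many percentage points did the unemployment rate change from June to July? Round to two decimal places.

The unemployment rate changed by −0.95 percentage points.

June: labor force = 159.36 + 7.66 = 167.02; u = 7.66/167.02 = 4.59%.
July: labor force = 161.58 + 6.10 = 167.68; u = 6.10/167.68 = 3.64%.
Change = 3.64% − 4.59% = −0.95 pp.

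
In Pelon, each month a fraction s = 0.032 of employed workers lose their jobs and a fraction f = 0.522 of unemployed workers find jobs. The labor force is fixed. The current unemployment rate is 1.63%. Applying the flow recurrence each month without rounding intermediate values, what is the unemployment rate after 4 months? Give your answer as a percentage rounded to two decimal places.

With a fixed labor force, u_{t+1} = u_t + s·(1−u_t) − f·u_t = u_t·(1−s−f) + s.
Here 1−s−f = 0.446 and s = 0.032.
u_1 = 0.016300 × 0.446 + 0.032 = 0.039270.
u_2 = 0.039270 × 0.446 + 0.032 = 0.049514.
u_3 = 0.049514 × 0.446 + 0.032 = 0.054083.
u_4 = 0.054083 × 0.446 + 0.032 = 0.056121.

Unemployment rate after four months ≈ 5.61%.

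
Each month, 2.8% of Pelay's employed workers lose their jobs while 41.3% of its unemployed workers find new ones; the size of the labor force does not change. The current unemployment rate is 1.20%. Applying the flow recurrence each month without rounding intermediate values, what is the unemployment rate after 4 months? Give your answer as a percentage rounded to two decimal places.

With a fixed labor force, u_{t+1} = u_t + s·(1−u_t) − f·u_t = u_t·(1−s−f) + s.
Here 1−s−f = 0.559 and s = 0.028.
u_1 = 0.012000 × 0.559 + 0.028 = 0.034708.
u_2 = 0.034708 × 0.559 + 0.028 = 0.047402.
u_3 = 0.047402 × 0.559 + 0.028 = 0.054498.
u_4 = 0.054498 × 0.559 + 0.028 = 0.058464.

Unemployment rate after four months ≈ 5.85%.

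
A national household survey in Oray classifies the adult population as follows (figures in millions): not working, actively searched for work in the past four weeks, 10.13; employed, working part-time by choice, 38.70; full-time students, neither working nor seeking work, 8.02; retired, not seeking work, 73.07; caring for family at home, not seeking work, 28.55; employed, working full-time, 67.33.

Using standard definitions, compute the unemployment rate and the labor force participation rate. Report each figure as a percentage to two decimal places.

Employed = 38.70 + 67.33 = 106.03 million.
Unemployed = 10.13 million.
Labor force = 106.03 + 10.13 = 116.16 million.
Not in labor force = 8.02 + 73.07 + 28.55 = 109.64 million (those not working and not actively searching are outside the labor force).
Civilian working-age population = 116.16 + 109.64 = 225.80 million.
Unemployment rate = 10.13 / 116.16 = 8.72%.
Labor force participation rate = 116.16 / 225.80 = 51.44%.

Unemployment rate ≈ 8.72%; labor force participation rate ≈ 51.44%.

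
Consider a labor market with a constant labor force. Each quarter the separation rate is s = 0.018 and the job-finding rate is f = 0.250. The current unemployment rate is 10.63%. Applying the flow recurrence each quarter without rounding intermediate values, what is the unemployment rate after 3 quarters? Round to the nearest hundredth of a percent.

With a fixed labor force, u_{t+1} = u_t + s·(1−u_t) − f·u_t = u_t·(1−s−f) + s.
Here 1−s−f = 0.732 and s = 0.018.
u_1 = 0.106300 × 0.732 + 0.018 = 0.095812.
u_2 = 0.095812 × 0.732 + 0.018 = 0.088134.
u_3 = 0.088134 × 0.732 + 0.018 = 0.082514.

Unemployment rate after three quarters ≈ 8.25%.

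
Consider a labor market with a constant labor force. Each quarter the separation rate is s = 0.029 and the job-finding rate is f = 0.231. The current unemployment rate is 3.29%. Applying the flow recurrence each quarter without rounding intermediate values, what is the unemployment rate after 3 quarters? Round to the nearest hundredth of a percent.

With a fixed labor force, u_{t+1} = u_t + s·(1−u_t) − f·u_t = u_t·(1−s−f) + s.
Here 1−s−f = 0.740 and s = 0.029.
u_1 = 0.032900 × 0.740 + 0.029 = 0.053346.
u_2 = 0.053346 × 0.740 + 0.029 = 0.068476.
u_3 = 0.068476 × 0.740 + 0.029 = 0.079672.

Unemployment rate after three quarters ≈ 7.97%.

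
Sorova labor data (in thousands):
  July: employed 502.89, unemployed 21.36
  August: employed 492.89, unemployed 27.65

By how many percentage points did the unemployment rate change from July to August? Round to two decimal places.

The unemployment rate changed by +1.24 percentage points.

July: labor force = 502.89 + 21.36 = 524.25; u = 21.36/524.25 = 4.07%.
August: labor force = 492.89 + 27.65 = 520.54; u = 27.65/520.54 = 5.31%.
Change = 5.31% − 4.07% = +1.24 pp.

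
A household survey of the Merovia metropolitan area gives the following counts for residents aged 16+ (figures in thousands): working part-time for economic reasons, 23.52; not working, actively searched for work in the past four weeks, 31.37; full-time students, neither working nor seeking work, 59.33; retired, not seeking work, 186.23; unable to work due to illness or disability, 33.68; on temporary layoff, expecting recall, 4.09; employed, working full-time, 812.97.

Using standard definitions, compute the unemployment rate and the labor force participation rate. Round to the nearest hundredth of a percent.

Employed = 23.52 + 812.97 = 836.49 thousand (anyone who worked, including part-time for economic reasons, counts as employed).
Unemployed = 31.37 + 4.09 = 35.46 thousand (jobless and actively searching, or on temporary layoff).
Labor force = 836.49 + 35.46 = 871.95 thousand.
Not in labor force = 59.33 + 186.23 + 33.68 = 279.24 thousand (those not working and not actively searching are outside the labor force).
Civilian working-age population = 871.95 + 279.24 = 1,151.19 thousand.
Unemployment rate = 35.46 / 871.95 = 4.07%.
Labor force participation rate = 871.95 / 1,151.19 = 75.74%.

Unemployment rate ≈ 4.07%; labor force participation rate ≈ 75.74%.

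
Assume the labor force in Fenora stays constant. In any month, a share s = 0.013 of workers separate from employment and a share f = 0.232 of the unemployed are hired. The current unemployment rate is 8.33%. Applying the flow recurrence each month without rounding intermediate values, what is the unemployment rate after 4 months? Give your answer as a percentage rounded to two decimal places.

Unemployment rate after four months ≈ 6.29%.

With a fixed labor force, u_{t+1} = u_t + s·(1−u_t) − f·u_t = u_t·(1−s−f) + s.
Here 1−s−f = 0.755 and s = 0.013.
u_1 = 0.083300 × 0.755 + 0.013 = 0.075892.
u_2 = 0.075892 × 0.755 + 0.013 = 0.070298.
u_3 = 0.070298 × 0.755 + 0.013 = 0.066075.
u_4 = 0.066075 × 0.755 + 0.013 = 0.062887.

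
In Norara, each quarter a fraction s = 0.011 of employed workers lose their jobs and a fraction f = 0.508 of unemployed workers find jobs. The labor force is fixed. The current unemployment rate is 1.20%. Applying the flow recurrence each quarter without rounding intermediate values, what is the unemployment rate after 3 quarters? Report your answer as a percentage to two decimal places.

Unemployment rate after three quarters ≈ 2.02%.

With a fixed labor force, u_{t+1} = u_t + s·(1−u_t) − f·u_t = u_t·(1−s−f) + s.
Here 1−s−f = 0.481 and s = 0.011.
u_1 = 0.012000 × 0.481 + 0.011 = 0.016772.
u_2 = 0.016772 × 0.481 + 0.011 = 0.019067.
u_3 = 0.019067 × 0.481 + 0.011 = 0.020171.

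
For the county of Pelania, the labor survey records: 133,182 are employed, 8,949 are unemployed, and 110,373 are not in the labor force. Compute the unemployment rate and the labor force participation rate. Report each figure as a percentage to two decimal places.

Unemployment rate ≈ 6.30%; labor force participation rate ≈ 56.29%.

Labor force = employed + unemployed = 133,182 + 8,949 = 142,131.
Working-age population = 142,131 + 110,373 = 252,504.
Unemployment rate = 8,949 / 142,131 = 6.30%.
Labor force participation rate = 142,131 / 252,504 = 56.29%.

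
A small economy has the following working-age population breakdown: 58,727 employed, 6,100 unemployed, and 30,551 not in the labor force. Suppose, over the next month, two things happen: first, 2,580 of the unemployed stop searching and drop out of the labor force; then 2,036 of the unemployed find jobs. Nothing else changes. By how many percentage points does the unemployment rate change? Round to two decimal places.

Initially, labor force = 58,727 + 6,100 = 64,827, so u = 6,100/64,827 = 9.41%.
After the first change, unemployed and labor force both fall by 2,580 → E = 58,727, U = 3,520, labor force = 62,247.
After the second change, unemployed falls and employed rises by 2,036; labor force unchanged → E = 60,763, U = 1,484, labor force = 62,247.
New unemployment rate = 1,484 / 62,247 = 2.38%.
Change = 2.38% − 9.41% = −7.03 percentage points.

The unemployment rate changes by −7.03 percentage points.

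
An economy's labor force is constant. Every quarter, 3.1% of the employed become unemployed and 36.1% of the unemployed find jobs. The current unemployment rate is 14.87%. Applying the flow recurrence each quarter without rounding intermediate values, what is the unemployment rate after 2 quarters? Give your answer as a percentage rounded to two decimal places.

With a fixed labor force, u_{t+1} = u_t + s·(1−u_t) − f·u_t = u_t·(1−s−f) + s.
Here 1−s−f = 0.608 and s = 0.031.
u_1 = 0.148700 × 0.608 + 0.031 = 0.121410.
u_2 = 0.121410 × 0.608 + 0.031 = 0.104817.

Unemployment rate after two quarters ≈ 10.48%.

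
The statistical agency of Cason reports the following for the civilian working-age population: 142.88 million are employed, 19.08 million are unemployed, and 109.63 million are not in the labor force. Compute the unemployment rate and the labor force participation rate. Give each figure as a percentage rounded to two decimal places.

Labor force = employed + unemployed = 142.88 + 19.08 = 161.96 million.
Working-age population = 161.96 + 109.63 = 271.59 million.
Unemployment rate = 19.08 / 161.96 = 11.78%.
Labor force participation rate = 161.96 / 271.59 = 59.63%.

Unemployment rate ≈ 11.78%; labor force participation rate ≈ 59.63%.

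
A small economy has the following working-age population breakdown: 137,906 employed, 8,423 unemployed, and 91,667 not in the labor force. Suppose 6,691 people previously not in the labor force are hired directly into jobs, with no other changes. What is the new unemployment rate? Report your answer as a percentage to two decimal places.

Initially, labor force = 137,906 + 8,423 = 146,329, so u = 8,423/146,329 = 5.76%.
After the change, employed and labor force both rise by 6,691; unemployed unchanged → E = 144,597, U = 8,423, labor force = 153,020.
New unemployment rate = 8,423 / 153,020 = 5.50%.

New unemployment rate ≈ 5.50%.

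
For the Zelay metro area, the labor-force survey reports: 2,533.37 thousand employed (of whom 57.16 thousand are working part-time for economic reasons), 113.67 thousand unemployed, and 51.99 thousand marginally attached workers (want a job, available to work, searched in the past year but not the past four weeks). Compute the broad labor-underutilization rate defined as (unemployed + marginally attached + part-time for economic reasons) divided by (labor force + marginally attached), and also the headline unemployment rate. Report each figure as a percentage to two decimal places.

Broad underutilization rate ≈ 8.26%; headline unemployment rate ≈ 4.29%.

Labor force = 2,533.37 + 113.67 = 2,647.04 thousand.
Numerator = 113.67 + 51.99 + 57.16 = 222.82 thousand.
Denominator = 2,647.04 + 51.99 = 2,699.03 thousand.
Broad rate = 222.82 / 2,699.03 = 8.26%.
Headline unemployment rate = 113.67 / 2,647.04 = 4.29%.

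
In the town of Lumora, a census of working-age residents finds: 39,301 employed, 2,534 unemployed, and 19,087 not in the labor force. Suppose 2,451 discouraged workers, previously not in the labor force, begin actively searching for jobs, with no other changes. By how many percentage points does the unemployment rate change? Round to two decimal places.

Initially, labor force = 39,301 + 2,534 = 41,835, so u = 2,534/41,835 = 6.06%.
After the change, unemployed and labor force both rise by 2,451 → E = 39,301, U = 4,985, labor force = 44,286.
New unemployment rate = 4,985 / 44,286 = 11.26%.
Change = 11.26% − 6.06% = +5.20 percentage points.

The unemployment rate changes by +5.20 percentage points.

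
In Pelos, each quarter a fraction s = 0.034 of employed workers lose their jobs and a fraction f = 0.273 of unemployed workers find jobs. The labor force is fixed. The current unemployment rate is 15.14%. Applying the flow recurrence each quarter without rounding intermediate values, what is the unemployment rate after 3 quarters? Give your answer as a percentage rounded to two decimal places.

Unemployment rate after three quarters ≈ 12.43%.

With a fixed labor force, u_{t+1} = u_t + s·(1−u_t) − f·u_t = u_t·(1−s−f) + s.
Here 1−s−f = 0.693 and s = 0.034.
u_1 = 0.151400 × 0.693 + 0.034 = 0.138920.
u_2 = 0.138920 × 0.693 + 0.034 = 0.130272.
u_3 = 0.130272 × 0.693 + 0.034 = 0.124278.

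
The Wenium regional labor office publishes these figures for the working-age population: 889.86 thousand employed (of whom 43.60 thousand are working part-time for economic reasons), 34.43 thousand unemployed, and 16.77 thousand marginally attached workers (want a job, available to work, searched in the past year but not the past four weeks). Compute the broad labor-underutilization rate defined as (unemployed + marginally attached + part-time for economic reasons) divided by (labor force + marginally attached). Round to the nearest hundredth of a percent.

Broad underutilization rate ≈ 10.07%.

Labor force = 889.86 + 34.43 = 924.29 thousand.
Numerator = 34.43 + 16.77 + 43.60 = 94.80 thousand.
Denominator = 924.29 + 16.77 = 941.06 thousand.
Broad rate = 94.80 / 941.06 = 10.07%.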